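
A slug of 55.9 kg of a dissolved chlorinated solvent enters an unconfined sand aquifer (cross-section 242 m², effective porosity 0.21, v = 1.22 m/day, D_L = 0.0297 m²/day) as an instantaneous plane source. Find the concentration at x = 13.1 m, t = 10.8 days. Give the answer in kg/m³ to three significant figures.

For an instantaneous plane source, C(x,t) = M/(n_e·A·√(4πDt)) · exp(−(x−vt)²/(4Dt)), with n_e·A the pore (flow) area.
Plume center vt = 1.22 × 10.8 = 13.176 m, so the well at 13.1 m is 0.076 m upgradient of the peak.
√(4πDt) = 2.008 m, giving peak height M/(n_e·A·√(4πDt)) = 55.9/(0.21 × 242 × 2.008) = 0.5478 kg/m³.
(x−vt)²/(4Dt) = (-0.076)²/(4 × 0.0297 × 10.8) = 0.004502; exp(−0.004502) = 0.9955.
C = 0.5478 × 0.9955 = 0.545 kg/m³.

0.545 kg/m³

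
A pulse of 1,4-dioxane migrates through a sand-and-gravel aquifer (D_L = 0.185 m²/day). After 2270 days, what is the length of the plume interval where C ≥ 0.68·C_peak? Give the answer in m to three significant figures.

50.9 m

The plume is Gaussian with σ = √(2Dt) = √(2 × 0.185 × 2270) = 28.98 m.
C/C_peak = exp(−Δx²/(2σ²)) = 0.68 ⇒ Δx = σ·√(−2 ln 0.68) = 28.98 × 0.8783 = 25.45 m.
Width = 2Δx = 50.9 m.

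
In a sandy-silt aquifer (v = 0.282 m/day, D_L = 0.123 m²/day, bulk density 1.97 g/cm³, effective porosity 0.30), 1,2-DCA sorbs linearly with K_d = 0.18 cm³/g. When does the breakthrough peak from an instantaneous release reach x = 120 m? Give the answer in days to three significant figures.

925 days

Retardation factor R = 1 + ρ_b·K_d/n = 1 + 1.97 × 0.18/0.30 = 2.182.
Sorption retards both mechanisms: v_R = v/R = 0.1292 m/day, D_R = D/R = 0.05637 m²/day.
Peak time from v_R²t² + 2D_R t − x² = 0: t = (√(D_R² + v_R²x²) − D_R)/v_R².
√(D_R² + v_R²x²) = √(0.05637² + 0.1292² × 120²) = 15.50; v_R² = 0.01669.
t = (15.50 − 0.05637)/0.01669 = 925 days.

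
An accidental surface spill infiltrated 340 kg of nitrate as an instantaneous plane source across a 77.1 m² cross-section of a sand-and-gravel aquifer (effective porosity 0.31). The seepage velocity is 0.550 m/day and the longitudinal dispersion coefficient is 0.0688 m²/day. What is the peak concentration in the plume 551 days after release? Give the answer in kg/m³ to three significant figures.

0.652 kg/m³

The peak of an instantaneous 1D plume sits at x = vt; there the Gaussian factor is 1 and C_max = M/(n_e·A·√(4πDt)), where n_e·A is the pore area the mass is dissolved in.
√(4πDt) = √(4π × 0.0688 × 551) = 21.83 m, so C_max = 340/(0.31 × 77.1 × 21.83) = 0.652 kg/m³.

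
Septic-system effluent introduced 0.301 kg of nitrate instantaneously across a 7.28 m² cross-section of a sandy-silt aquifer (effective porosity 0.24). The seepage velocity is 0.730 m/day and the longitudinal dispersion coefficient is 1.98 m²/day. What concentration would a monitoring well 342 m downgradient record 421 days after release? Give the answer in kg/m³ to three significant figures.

For an instantaneous plane source, C(x,t) = M/(n_e·A·√(4πDt)) · exp(−(x−vt)²/(4Dt)), with n_e·A the pore (flow) area.
Plume center vt = 0.730 × 421 = 307.33 m, so the well at 342 m is 34.67 m downgradient of the peak.
√(4πDt) = 102.3 m, giving peak height M/(n_e·A·√(4πDt)) = 0.301/(0.24 × 7.28 × 102.3) = 0.001684 kg/m³.
(x−vt)²/(4Dt) = (34.67)²/(4 × 1.98 × 421) = 0.3605; exp(−0.3605) = 0.6973.
C = 0.001684 × 0.6973 = 0.00117 kg/m³.

0.00117 kg/m³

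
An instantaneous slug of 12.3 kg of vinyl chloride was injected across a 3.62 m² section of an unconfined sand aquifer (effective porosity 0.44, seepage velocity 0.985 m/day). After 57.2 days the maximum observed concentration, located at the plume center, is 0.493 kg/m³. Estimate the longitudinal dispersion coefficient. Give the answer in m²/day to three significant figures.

At the plume center C_max = M/(n_e·A·√(4πDt)), so D = M²/(4πt·(n_e·A·C_max)²).
n_e·A·C_max = 0.44 × 3.62 × 0.493 = 0.7853 kg/m.
D = 12.3²/(4π × 57.2 × 0.7853²) = 0.341 m²/day.

0.341 m²/day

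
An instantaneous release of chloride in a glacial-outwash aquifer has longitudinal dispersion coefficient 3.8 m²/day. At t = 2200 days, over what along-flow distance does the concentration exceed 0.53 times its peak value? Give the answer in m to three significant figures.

291 m

The plume is Gaussian with σ = √(2Dt) = √(2 × 3.8 × 2200) = 129.3 m.
C/C_peak = exp(−Δx²/(2σ²)) = 0.53 ⇒ Δx = σ·√(−2 ln 0.53) = 129.3 × 1.127 = 145.7 m.
Width = 2Δx = 291 m.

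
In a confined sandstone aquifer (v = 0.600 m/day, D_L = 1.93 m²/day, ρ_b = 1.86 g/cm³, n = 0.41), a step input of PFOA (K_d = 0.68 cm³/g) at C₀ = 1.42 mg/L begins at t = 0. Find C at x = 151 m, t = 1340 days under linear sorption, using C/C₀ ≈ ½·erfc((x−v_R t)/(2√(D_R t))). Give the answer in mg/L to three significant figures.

1.28 mg/L

Retardation factor R = 1 + ρ_b·K_d/n = 1 + 1.86 × 0.68/0.41 = 4.085.
Sorption retards both mechanisms: v_R = v/R = 0.1469 m/day, D_R = D/R = 0.4725 m²/day.
v_R·t = 0.1469 × 1340 = 196.846 m; 2√(D_R t) = 50.32 m; argument = (151 − 196.846)/50.32 = -0.9111.
C = C₀ × ½·erfc(-0.9111) = 1.42 × 0.9012 = 1.28 mg/L.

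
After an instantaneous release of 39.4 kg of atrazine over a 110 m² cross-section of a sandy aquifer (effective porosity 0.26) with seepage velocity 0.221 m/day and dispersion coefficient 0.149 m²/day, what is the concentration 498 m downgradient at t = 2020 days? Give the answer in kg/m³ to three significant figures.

0.00246 kg/m³

For an instantaneous plane source, C(x,t) = M/(n_e·A·√(4πDt)) · exp(−(x−vt)²/(4Dt)), with n_e·A the pore (flow) area.
Plume center vt = 0.221 × 2020 = 446.42 m, so the well at 498 m is 51.58 m downgradient of the peak.
√(4πDt) = 61.50 m, giving peak height M/(n_e·A·√(4πDt)) = 39.4/(0.26 × 110 × 61.50) = 0.02240 kg/m³.
(x−vt)²/(4Dt) = (51.58)²/(4 × 0.149 × 2020) = 2.210; exp(−2.210) = 0.1097.
C = 0.02240 × 0.1097 = 0.00246 kg/m³.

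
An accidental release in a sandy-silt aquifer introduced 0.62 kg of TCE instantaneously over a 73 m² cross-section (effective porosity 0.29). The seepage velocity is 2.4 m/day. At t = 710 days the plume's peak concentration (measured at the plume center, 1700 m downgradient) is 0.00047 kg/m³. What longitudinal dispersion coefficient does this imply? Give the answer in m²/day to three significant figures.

At the plume center C_max = M/(n_e·A·√(4πDt)), so D = M²/(4πt·(n_e·A·C_max)²).
n_e·A·C_max = 0.29 × 73 × 0.00047 = 0.009950 kg/m.
D = 0.62²/(4π × 710 × 0.009950²) = 0.435 m²/day.

0.435 m²/day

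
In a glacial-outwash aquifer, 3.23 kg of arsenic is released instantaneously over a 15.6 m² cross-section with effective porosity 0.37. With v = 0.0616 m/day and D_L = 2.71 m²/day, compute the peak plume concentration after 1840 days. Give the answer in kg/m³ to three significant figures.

The peak of an instantaneous 1D plume sits at x = vt; there the Gaussian factor is 1 and C_max = M/(n_e·A·√(4πDt)), where n_e·A is the pore area the mass is dissolved in.
√(4πDt) = √(4π × 2.71 × 1840) = 250.3 m, so C_max = 3.23/(0.37 × 15.6 × 250.3) = 0.00224 kg/m³.

0.00224 kg/m³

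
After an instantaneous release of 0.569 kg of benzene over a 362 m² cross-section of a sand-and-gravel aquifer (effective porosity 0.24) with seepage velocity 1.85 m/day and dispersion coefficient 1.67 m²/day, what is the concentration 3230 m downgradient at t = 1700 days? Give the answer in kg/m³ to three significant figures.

For an instantaneous plane source, C(x,t) = M/(n_e·A·√(4πDt)) · exp(−(x−vt)²/(4Dt)), with n_e·A the pore (flow) area.
Plume center vt = 1.85 × 1700 = 3145 m, so the well at 3230 m is 85 m downgradient of the peak.
√(4πDt) = 188.9 m, giving peak height M/(n_e·A·√(4πDt)) = 0.569/(0.24 × 362 × 188.9) = 3.467e-05 kg/m³.
(x−vt)²/(4Dt) = (85)²/(4 × 1.67 × 1700) = 0.6362; exp(−0.6362) = 0.5293.
C = 3.467e-05 × 0.5293 = 1.84e-05 kg/m³.

1.84e-05 kg/m³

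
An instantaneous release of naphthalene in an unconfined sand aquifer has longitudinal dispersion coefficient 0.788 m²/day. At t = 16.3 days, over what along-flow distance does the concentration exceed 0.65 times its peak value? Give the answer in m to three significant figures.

The plume is Gaussian with σ = √(2Dt) = √(2 × 0.788 × 16.3) = 5.068 m.
C/C_peak = exp(−Δx²/(2σ²)) = 0.65 ⇒ Δx = σ·√(−2 ln 0.65) = 5.068 × 0.9282 = 4.704 m.
Width = 2Δx = 9.41 m.

9.41 m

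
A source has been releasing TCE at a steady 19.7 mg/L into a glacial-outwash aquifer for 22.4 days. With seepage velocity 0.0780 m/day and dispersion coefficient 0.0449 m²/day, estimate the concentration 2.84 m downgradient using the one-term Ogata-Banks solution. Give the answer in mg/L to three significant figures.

For a continuous step input, C/C₀ ≈ ½·erfc((x−vt)/(2√(Dt))).
vt = 0.0780 × 22.4 = 1.7472 m and 2√(Dt) = 2√(0.0449 × 22.4) = 2.006 m.
Argument (x−vt)/(2√(Dt)) = (2.84 − 1.7472)/2.006 = 0.5448; ½·erfc(0.5448) = 0.2205.
C = 19.7 × 0.2205 = 4.34 mg/L.

4.34 mg/L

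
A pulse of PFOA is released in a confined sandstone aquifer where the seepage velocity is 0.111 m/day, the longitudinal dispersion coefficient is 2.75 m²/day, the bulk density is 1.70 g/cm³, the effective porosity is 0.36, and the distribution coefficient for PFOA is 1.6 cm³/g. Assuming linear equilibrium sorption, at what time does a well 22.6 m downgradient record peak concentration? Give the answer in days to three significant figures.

675 days

Retardation factor R = 1 + ρ_b·K_d/n = 1 + 1.70 × 1.6/0.36 = 8.556.
Sorption retards both mechanisms: v_R = v/R = 0.01297 m/day, D_R = D/R = 0.3214 m²/day.
Peak time from v_R²t² + 2D_R t − x² = 0: t = (√(D_R² + v_R²x²) − D_R)/v_R².
√(D_R² + v_R²x²) = √(0.3214² + 0.01297² × 22.6²) = 0.4350; v_R² = 0.0001682.
t = (0.4350 − 0.3214)/0.0001682 = 675 days.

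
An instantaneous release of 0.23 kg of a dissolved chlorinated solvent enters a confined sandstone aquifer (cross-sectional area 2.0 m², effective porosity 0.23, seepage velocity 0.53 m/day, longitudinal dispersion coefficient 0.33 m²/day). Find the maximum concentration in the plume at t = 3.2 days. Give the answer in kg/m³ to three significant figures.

0.137 kg/m³

The peak of an instantaneous 1D plume sits at x = vt; there the Gaussian factor is 1 and C_max = M/(n_e·A·√(4πDt)), where n_e·A is the pore area the mass is dissolved in.
√(4πDt) = √(4π × 0.33 × 3.2) = 3.643 m, so C_max = 0.23/(0.23 × 2.0 × 3.643) = 0.137 kg/m³.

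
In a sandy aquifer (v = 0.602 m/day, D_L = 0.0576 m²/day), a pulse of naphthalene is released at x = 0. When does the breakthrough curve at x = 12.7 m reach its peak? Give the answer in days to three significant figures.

20.9 days

For the 1D instantaneous-source solution, setting ∂C/∂t = 0 at fixed x gives v²t² + 2Dt − x² = 0, so t = (√(D² + v²x²) − D)/v².
√(D² + v²x²) = √(0.0576² + 0.602² × 12.7²) = 7.646; v² = 0.362404.
t = (7.646 − 0.0576)/0.362404 = 20.9 days (vs. the pure-advection estimate x/v = 21.1 d).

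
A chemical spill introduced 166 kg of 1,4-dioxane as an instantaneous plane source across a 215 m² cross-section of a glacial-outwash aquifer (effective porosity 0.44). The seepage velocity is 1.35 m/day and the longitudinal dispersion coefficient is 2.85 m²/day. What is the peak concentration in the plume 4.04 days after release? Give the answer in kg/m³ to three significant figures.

The peak of an instantaneous 1D plume sits at x = vt; there the Gaussian factor is 1 and C_max = M/(n_e·A·√(4πDt)), where n_e·A is the pore area the mass is dissolved in.
√(4πDt) = √(4π × 2.85 × 4.04) = 12.03 m, so C_max = 166/(0.44 × 215 × 12.03) = 0.146 kg/m³.

0.146 kg/m³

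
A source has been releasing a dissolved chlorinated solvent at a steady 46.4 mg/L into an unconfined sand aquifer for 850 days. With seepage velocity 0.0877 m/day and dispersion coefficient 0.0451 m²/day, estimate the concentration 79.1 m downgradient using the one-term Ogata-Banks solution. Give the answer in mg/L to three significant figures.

14.0 mg/L

For a continuous step input, C/C₀ ≈ ½·erfc((x−vt)/(2√(Dt))).
vt = 0.0877 × 850 = 74.545 m and 2√(Dt) = 2√(0.0451 × 850) = 12.38 m.
Argument (x−vt)/(2√(Dt)) = (79.1 − 74.545)/12.38 = 0.3679; ½·erfc(0.3679) = 0.3014.
C = 46.4 × 0.3014 = 14.0 mg/L.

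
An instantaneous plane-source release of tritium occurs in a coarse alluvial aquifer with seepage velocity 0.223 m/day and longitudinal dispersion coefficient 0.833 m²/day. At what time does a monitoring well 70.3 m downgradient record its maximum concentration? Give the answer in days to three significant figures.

For the 1D instantaneous-source solution, setting ∂C/∂t = 0 at fixed x gives v²t² + 2Dt − x² = 0, so t = (√(D² + v²x²) − D)/v².
√(D² + v²x²) = √(0.833² + 0.223² × 70.3²) = 15.70; v² = 0.049729.
t = (15.70 − 0.833)/0.049729 = 299 days (vs. the pure-advection estimate x/v = 315 d).

299 days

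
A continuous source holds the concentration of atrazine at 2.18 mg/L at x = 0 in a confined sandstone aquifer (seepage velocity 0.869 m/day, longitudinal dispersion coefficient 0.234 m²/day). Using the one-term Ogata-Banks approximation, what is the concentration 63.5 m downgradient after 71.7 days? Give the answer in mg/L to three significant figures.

For a continuous step input, C/C₀ ≈ ½·erfc((x−vt)/(2√(Dt))).
vt = 0.869 × 71.7 = 62.3073 m and 2√(Dt) = 2√(0.234 × 71.7) = 8.192 m.
Argument (x−vt)/(2√(Dt)) = (63.5 − 62.3073)/8.192 = 0.1456; ½·erfc(0.1456) = 0.4184.
C = 2.18 × 0.4184 = 0.912 mg/L.

0.912 mg/L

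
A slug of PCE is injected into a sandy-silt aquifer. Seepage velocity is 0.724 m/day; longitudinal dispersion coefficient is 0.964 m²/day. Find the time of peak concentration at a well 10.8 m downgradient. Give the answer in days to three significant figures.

13.2 days

For the 1D instantaneous-source solution, setting ∂C/∂t = 0 at fixed x gives v²t² + 2Dt − x² = 0, so t = (√(D² + v²x²) − D)/v².
√(D² + v²x²) = √(0.964² + 0.724² × 10.8²) = 7.878; v² = 0.524176.
t = (7.878 − 0.964)/0.524176 = 13.2 days (vs. the pure-advection estimate x/v = 14.9 d).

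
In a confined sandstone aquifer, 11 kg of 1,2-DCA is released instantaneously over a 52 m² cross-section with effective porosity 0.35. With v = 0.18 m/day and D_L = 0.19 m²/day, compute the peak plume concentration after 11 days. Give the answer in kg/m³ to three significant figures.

The peak of an instantaneous 1D plume sits at x = vt; there the Gaussian factor is 1 and C_max = M/(n_e·A·√(4πDt)), where n_e·A is the pore area the mass is dissolved in.
√(4πDt) = √(4π × 0.19 × 11) = 5.125 m, so C_max = 11/(0.35 × 52 × 5.125) = 0.118 kg/m³.

0.118 kg/m³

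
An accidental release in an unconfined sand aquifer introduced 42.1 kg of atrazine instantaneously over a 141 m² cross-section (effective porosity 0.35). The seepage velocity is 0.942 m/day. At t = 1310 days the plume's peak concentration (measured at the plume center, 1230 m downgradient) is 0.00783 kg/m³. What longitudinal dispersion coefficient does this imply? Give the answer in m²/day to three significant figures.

At the plume center C_max = M/(n_e·A·√(4πDt)), so D = M²/(4πt·(n_e·A·C_max)²).
n_e·A·C_max = 0.35 × 141 × 0.00783 = 0.3864 kg/m.
D = 42.1²/(4π × 1310 × 0.3864²) = 0.721 m²/day.

0.721 m²/day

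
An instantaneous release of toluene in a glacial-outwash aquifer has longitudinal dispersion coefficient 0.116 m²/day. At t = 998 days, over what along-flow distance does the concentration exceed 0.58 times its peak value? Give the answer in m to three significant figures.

The plume is Gaussian with σ = √(2Dt) = √(2 × 0.116 × 998) = 15.22 m.
C/C_peak = exp(−Δx²/(2σ²)) = 0.58 ⇒ Δx = σ·√(−2 ln 0.58) = 15.22 × 1.044 = 15.89 m.
Width = 2Δx = 31.8 m.

31.8 m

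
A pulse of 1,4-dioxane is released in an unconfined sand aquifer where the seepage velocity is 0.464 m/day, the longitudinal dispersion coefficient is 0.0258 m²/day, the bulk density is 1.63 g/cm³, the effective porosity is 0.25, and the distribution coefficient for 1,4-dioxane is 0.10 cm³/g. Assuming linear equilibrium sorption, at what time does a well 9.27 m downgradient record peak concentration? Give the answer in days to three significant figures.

32.8 days

Retardation factor R = 1 + ρ_b·K_d/n = 1 + 1.63 × 0.10/0.25 = 1.652.
Sorption retards both mechanisms: v_R = v/R = 0.2809 m/day, D_R = D/R = 0.01562 m²/day.
Peak time from v_R²t² + 2D_R t − x² = 0: t = (√(D_R² + v_R²x²) − D_R)/v_R².
√(D_R² + v_R²x²) = √(0.01562² + 0.2809² × 9.27²) = 2.604; v_R² = 0.07890.
t = (2.604 − 0.01562)/0.07890 = 32.8 days.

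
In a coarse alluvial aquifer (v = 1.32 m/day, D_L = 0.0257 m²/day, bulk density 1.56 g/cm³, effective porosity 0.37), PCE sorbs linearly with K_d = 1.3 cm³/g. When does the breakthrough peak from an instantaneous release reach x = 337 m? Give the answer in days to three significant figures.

Retardation factor R = 1 + ρ_b·K_d/n = 1 + 1.56 × 1.3/0.37 = 6.481.
Sorption retards both mechanisms: v_R = v/R = 0.2037 m/day, D_R = D/R = 0.003965 m²/day.
Peak time from v_R²t² + 2D_R t − x² = 0: t = (√(D_R² + v_R²x²) − D_R)/v_R².
√(D_R² + v_R²x²) = √(0.003965² + 0.2037² × 337²) = 68.65; v_R² = 0.04149.
t = (68.65 − 0.003965)/0.04149 = 1650 days.

1650 days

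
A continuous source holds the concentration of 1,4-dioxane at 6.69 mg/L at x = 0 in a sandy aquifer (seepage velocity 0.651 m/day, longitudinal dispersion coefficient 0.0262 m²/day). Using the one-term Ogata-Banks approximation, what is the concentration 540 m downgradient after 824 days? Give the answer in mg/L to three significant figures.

1.96 mg/L

For a continuous step input, C/C₀ ≈ ½·erfc((x−vt)/(2√(Dt))).
vt = 0.651 × 824 = 536.424 m and 2√(Dt) = 2√(0.0262 × 824) = 9.293 m.
Argument (x−vt)/(2√(Dt)) = (540 − 536.424)/9.293 = 0.3848; ½·erfc(0.3848) = 0.2932.
C = 6.69 × 0.2932 = 1.96 mg/L.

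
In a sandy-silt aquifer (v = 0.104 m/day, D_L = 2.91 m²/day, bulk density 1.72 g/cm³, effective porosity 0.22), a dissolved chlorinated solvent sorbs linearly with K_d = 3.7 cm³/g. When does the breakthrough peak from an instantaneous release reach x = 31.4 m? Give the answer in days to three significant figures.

4050 days

Retardation factor R = 1 + ρ_b·K_d/n = 1 + 1.72 × 3.7/0.22 = 29.93.
Sorption retards both mechanisms: v_R = v/R = 0.003475 m/day, D_R = D/R = 0.09723 m²/day.
Peak time from v_R²t² + 2D_R t − x² = 0: t = (√(D_R² + v_R²x²) − D_R)/v_R².
√(D_R² + v_R²x²) = √(0.09723² + 0.003475² × 31.4²) = 0.1461; v_R² = 1.208e-05.
t = (0.1461 − 0.09723)/1.208e-05 = 4050 days.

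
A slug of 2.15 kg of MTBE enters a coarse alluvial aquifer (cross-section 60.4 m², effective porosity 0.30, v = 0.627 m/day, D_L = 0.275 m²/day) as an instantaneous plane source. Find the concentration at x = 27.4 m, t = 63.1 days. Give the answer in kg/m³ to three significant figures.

For an instantaneous plane source, C(x,t) = M/(n_e·A·√(4πDt)) · exp(−(x−vt)²/(4Dt)), with n_e·A the pore (flow) area.
Plume center vt = 0.627 × 63.1 = 39.5637 m, so the well at 27.4 m is 12.1637 m upgradient of the peak.
√(4πDt) = 14.77 m, giving peak height M/(n_e·A·√(4πDt)) = 2.15/(0.30 × 60.4 × 14.77) = 0.008033 kg/m³.
(x−vt)²/(4Dt) = (-12.1637)²/(4 × 0.275 × 63.1) = 2.132; exp(−2.132) = 0.1186.
C = 0.008033 × 0.1186 = 0.000953 kg/m³.

0.000953 kg/m³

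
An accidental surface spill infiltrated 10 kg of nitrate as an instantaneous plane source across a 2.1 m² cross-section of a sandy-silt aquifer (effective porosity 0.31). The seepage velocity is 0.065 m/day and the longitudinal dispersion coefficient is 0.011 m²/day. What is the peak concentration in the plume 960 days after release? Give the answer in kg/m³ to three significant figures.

The peak of an instantaneous 1D plume sits at x = vt; there the Gaussian factor is 1 and C_max = M/(n_e·A·√(4πDt)), where n_e·A is the pore area the mass is dissolved in.
√(4πDt) = √(4π × 0.011 × 960) = 11.52 m, so C_max = 10/(0.31 × 2.1 × 11.52) = 1.33 kg/m³.

1.33 kg/m³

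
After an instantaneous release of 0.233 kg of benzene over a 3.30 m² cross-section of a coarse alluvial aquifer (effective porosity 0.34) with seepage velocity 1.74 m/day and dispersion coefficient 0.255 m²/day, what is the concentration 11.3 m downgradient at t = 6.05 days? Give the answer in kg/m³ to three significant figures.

For an instantaneous plane source, C(x,t) = M/(n_e·A·√(4πDt)) · exp(−(x−vt)²/(4Dt)), with n_e·A the pore (flow) area.
Plume center vt = 1.74 × 6.05 = 10.527 m, so the well at 11.3 m is 0.773 m downgradient of the peak.
√(4πDt) = 4.403 m, giving peak height M/(n_e·A·√(4πDt)) = 0.233/(0.34 × 3.30 × 4.403) = 0.04716 kg/m³.
(x−vt)²/(4Dt) = (0.773)²/(4 × 0.255 × 6.05) = 0.09683; exp(−0.09683) = 0.9077.
C = 0.04716 × 0.9077 = 0.0428 kg/m³.

0.0428 kg/m³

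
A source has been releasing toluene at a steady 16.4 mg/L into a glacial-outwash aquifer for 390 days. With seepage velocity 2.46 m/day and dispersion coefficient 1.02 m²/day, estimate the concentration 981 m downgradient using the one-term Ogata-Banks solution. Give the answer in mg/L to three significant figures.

3.64 mg/L

For a continuous step input, C/C₀ ≈ ½·erfc((x−vt)/(2√(Dt))).
vt = 2.46 × 390 = 959.4 m and 2√(Dt) = 2√(1.02 × 390) = 39.89 m.
Argument (x−vt)/(2√(Dt)) = (981 − 959.4)/39.89 = 0.5415; ½·erfc(0.5415) = 0.2219.
C = 16.4 × 0.2219 = 3.64 mg/L.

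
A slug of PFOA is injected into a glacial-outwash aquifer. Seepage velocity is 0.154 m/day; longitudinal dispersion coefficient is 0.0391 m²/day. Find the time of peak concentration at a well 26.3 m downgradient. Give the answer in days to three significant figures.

169 days

For the 1D instantaneous-source solution, setting ∂C/∂t = 0 at fixed x gives v²t² + 2Dt − x² = 0, so t = (√(D² + v²x²) − D)/v².
√(D² + v²x²) = √(0.0391² + 0.154² × 26.3²) = 4.050; v² = 0.023716.
t = (4.050 − 0.0391)/0.023716 = 169 days (vs. the pure-advection estimate x/v = 171 d).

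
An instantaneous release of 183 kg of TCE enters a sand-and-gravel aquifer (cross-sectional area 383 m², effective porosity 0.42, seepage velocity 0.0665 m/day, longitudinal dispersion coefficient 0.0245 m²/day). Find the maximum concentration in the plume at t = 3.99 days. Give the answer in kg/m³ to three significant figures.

1.03 kg/m³

The peak of an instantaneous 1D plume sits at x = vt; there the Gaussian factor is 1 and C_max = M/(n_e·A·√(4πDt)), where n_e·A is the pore area the mass is dissolved in.
√(4πDt) = √(4π × 0.0245 × 3.99) = 1.108 m, so C_max = 183/(0.42 × 383 × 1.108) = 1.03 kg/m³.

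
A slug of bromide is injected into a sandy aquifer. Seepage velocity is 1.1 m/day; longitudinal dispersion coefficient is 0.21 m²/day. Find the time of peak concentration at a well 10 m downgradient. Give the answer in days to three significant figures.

For the 1D instantaneous-source solution, setting ∂C/∂t = 0 at fixed x gives v²t² + 2Dt − x² = 0, so t = (√(D² + v²x²) − D)/v².
√(D² + v²x²) = √(0.21² + 1.1² × 10²) = 11.00; v² = 1.21.
t = (11.00 − 0.21)/1.21 = 8.92 days (vs. the pure-advection estimate x/v = 9.09 d).

8.92 days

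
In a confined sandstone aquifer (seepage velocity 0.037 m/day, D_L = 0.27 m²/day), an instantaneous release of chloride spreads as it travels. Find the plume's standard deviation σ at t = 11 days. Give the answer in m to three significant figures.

2.44 m

Dispersive spreading gives a Gaussian with σ² = 2Dt; advection only shifts the center.
σ = √(2 × 0.27 × 11) = 2.44 m.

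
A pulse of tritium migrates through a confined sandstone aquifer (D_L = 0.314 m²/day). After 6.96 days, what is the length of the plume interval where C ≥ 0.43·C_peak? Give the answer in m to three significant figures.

The plume is Gaussian with σ = √(2Dt) = √(2 × 0.314 × 6.96) = 2.091 m.
C/C_peak = exp(−Δx²/(2σ²)) = 0.43 ⇒ Δx = σ·√(−2 ln 0.43) = 2.091 × 1.299 = 2.716 m.
Width = 2Δx = 5.43 m.

5.43 m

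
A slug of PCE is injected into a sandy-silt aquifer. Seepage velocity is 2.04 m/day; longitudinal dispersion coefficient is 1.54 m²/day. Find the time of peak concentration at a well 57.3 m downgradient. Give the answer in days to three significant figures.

27.7 days

For the 1D instantaneous-source solution, setting ∂C/∂t = 0 at fixed x gives v²t² + 2Dt − x² = 0, so t = (√(D² + v²x²) − D)/v².
√(D² + v²x²) = √(1.54² + 2.04² × 57.3²) = 116.9; v² = 4.1616.
t = (116.9 − 1.54)/4.1616 = 27.7 days (vs. the pure-advection estimate x/v = 28.1 d).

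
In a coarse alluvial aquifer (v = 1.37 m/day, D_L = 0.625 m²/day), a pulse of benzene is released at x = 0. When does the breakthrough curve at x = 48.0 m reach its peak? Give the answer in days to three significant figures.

For the 1D instantaneous-source solution, setting ∂C/∂t = 0 at fixed x gives v²t² + 2Dt − x² = 0, so t = (√(D² + v²x²) − D)/v².
√(D² + v²x²) = √(0.625² + 1.37² × 48.0²) = 65.76; v² = 1.8769.
t = (65.76 − 0.625)/1.8769 = 34.7 days (vs. the pure-advection estimate x/v = 35.0 d).

34.7 days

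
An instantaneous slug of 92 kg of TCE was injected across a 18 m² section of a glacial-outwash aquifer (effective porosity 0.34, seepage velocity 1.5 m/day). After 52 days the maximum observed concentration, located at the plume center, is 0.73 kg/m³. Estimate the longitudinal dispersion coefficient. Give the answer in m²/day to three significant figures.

At the plume center C_max = M/(n_e·A·√(4πDt)), so D = M²/(4πt·(n_e·A·C_max)²).
n_e·A·C_max = 0.34 × 18 × 0.73 = 4.468 kg/m.
D = 92²/(4π × 52 × 4.468²) = 0.649 m²/day.

0.649 m²/day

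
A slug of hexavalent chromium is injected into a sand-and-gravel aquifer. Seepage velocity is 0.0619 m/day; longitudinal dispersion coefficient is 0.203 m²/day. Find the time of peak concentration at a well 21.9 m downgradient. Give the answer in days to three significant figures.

For the 1D instantaneous-source solution, setting ∂C/∂t = 0 at fixed x gives v²t² + 2Dt − x² = 0, so t = (√(D² + v²x²) − D)/v².
√(D² + v²x²) = √(0.203² + 0.0619² × 21.9²) = 1.371; v² = 0.00383161.
t = (1.371 − 0.203)/0.00383161 = 305 days (vs. the pure-advection estimate x/v = 354 d).

305 days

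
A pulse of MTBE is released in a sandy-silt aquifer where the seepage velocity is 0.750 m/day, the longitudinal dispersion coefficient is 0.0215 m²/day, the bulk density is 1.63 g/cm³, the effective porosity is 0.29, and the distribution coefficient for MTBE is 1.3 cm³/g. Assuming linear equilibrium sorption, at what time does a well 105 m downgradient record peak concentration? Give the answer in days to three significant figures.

1160 days

Retardation factor R = 1 + ρ_b·K_d/n = 1 + 1.63 × 1.3/0.29 = 8.307.
Sorption retards both mechanisms: v_R = v/R = 0.09029 m/day, D_R = D/R = 0.002588 m²/day.
Peak time from v_R²t² + 2D_R t − x² = 0: t = (√(D_R² + v_R²x²) − D_R)/v_R².
√(D_R² + v_R²x²) = √(0.002588² + 0.09029² × 105²) = 9.480; v_R² = 0.008152.
t = (9.480 − 0.002588)/0.008152 = 1160 days.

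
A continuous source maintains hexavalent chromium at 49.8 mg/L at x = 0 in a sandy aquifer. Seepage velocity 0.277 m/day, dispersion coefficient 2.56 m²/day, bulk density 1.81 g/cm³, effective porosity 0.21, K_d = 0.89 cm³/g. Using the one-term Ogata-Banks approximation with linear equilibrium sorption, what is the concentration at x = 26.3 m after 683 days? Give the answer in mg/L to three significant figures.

20.5 mg/L

Retardation factor R = 1 + ρ_b·K_d/n = 1 + 1.81 × 0.89/0.21 = 8.671.
Sorption retards both mechanisms: v_R = v/R = 0.03195 m/day, D_R = D/R = 0.2952 m²/day.
v_R·t = 0.03195 × 683 = 21.82185 m; 2√(D_R t) = 28.40 m; argument = (26.3 − 21.82185)/28.40 = 0.1577.
C = C₀ × ½·erfc(0.1577) = 49.8 × 0.4118 = 20.5 mg/L.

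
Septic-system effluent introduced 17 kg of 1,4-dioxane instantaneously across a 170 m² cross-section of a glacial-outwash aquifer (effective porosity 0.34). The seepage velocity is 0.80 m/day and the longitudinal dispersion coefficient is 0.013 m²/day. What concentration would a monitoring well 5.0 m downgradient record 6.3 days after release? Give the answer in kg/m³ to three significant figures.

0.289 kg/m³

For an instantaneous plane source, C(x,t) = M/(n_e·A·√(4πDt)) · exp(−(x−vt)²/(4Dt)), with n_e·A the pore (flow) area.
Plume center vt = 0.80 × 6.3 = 5.04 m, so the well at 5.0 m is 0.04 m upgradient of the peak.
√(4πDt) = 1.014 m, giving peak height M/(n_e·A·√(4πDt)) = 17/(0.34 × 170 × 1.014) = 0.2901 kg/m³.
(x−vt)²/(4Dt) = (-0.04)²/(4 × 0.013 × 6.3) = 0.004884; exp(−0.004884) = 0.9951.
C = 0.2901 × 0.9951 = 0.289 kg/m³.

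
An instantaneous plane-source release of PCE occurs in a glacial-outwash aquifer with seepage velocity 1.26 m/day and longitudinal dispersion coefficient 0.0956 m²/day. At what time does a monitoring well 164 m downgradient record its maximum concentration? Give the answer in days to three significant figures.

130 days

For the 1D instantaneous-source solution, setting ∂C/∂t = 0 at fixed x gives v²t² + 2Dt − x² = 0, so t = (√(D² + v²x²) − D)/v².
√(D² + v²x²) = √(0.0956² + 1.26² × 164²) = 206.6; v² = 1.5876.
t = (206.6 − 0.0956)/1.5876 = 130 days (vs. the pure-advection estimate x/v = 130 d).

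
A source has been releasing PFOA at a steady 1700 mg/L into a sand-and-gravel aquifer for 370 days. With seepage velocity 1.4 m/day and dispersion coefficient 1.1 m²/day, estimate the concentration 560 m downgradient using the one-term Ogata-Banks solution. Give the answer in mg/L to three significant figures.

For a continuous step input, C/C₀ ≈ ½·erfc((x−vt)/(2√(Dt))).
vt = 1.4 × 370 = 518 m and 2√(Dt) = 2√(1.1 × 370) = 40.35 m.
Argument (x−vt)/(2√(Dt)) = (560 − 518)/40.35 = 1.041; ½·erfc(1.041) = 0.07048.
C = 1700 × 0.07048 = 120 mg/L.

120 mg/L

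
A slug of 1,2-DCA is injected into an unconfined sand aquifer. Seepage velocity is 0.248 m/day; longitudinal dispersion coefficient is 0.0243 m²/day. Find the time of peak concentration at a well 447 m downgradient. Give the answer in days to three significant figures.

1800 days

For the 1D instantaneous-source solution, setting ∂C/∂t = 0 at fixed x gives v²t² + 2Dt − x² = 0, so t = (√(D² + v²x²) − D)/v².
√(D² + v²x²) = √(0.0243² + 0.248² × 447²) = 110.9; v² = 0.061504.
t = (110.9 − 0.0243)/0.061504 = 1800 days (vs. the pure-advection estimate x/v = 1800 d).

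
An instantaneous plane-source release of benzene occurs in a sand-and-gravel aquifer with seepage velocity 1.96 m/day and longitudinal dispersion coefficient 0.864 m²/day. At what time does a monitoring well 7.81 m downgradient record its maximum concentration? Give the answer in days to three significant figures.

For the 1D instantaneous-source solution, setting ∂C/∂t = 0 at fixed x gives v²t² + 2Dt − x² = 0, so t = (√(D² + v²x²) − D)/v².
√(D² + v²x²) = √(0.864² + 1.96² × 7.81²) = 15.33; v² = 3.8416.
t = (15.33 − 0.864)/3.8416 = 3.77 days (vs. the pure-advection estimate x/v = 3.98 d).

3.77 days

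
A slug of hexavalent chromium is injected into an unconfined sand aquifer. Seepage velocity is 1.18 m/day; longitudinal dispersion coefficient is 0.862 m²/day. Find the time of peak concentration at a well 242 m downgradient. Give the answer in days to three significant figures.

For the 1D instantaneous-source solution, setting ∂C/∂t = 0 at fixed x gives v²t² + 2Dt − x² = 0, so t = (√(D² + v²x²) − D)/v².
√(D² + v²x²) = √(0.862² + 1.18² × 242²) = 285.6; v² = 1.3924.
t = (285.6 − 0.862)/1.3924 = 204 days (vs. the pure-advection estimate x/v = 205 d).

204 days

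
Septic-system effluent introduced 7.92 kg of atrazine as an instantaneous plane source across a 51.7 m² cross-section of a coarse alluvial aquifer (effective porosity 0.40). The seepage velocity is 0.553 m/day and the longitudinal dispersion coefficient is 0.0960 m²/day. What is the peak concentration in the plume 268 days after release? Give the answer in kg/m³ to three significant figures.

The peak of an instantaneous 1D plume sits at x = vt; there the Gaussian factor is 1 and C_max = M/(n_e·A·√(4πDt)), where n_e·A is the pore area the mass is dissolved in.
√(4πDt) = √(4π × 0.0960 × 268) = 17.98 m, so C_max = 7.92/(0.40 × 51.7 × 17.98) = 0.0213 kg/m³.

0.0213 kg/m³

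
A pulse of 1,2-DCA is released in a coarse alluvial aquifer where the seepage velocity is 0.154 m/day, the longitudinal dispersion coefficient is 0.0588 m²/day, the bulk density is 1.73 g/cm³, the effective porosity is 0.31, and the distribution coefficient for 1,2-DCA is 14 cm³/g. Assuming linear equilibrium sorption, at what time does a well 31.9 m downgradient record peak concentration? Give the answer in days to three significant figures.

Retardation factor R = 1 + ρ_b·K_d/n = 1 + 1.73 × 14/0.31 = 79.13.
Sorption retards both mechanisms: v_R = v/R = 0.001946 m/day, D_R = D/R = 0.0007431 m²/day.
Peak time from v_R²t² + 2D_R t − x² = 0: t = (√(D_R² + v_R²x²) − D_R)/v_R².
√(D_R² + v_R²x²) = √(0.0007431² + 0.001946² × 31.9²) = 0.06208; v_R² = 3.787e-06.
t = (0.06208 − 0.0007431)/3.787e-06 = 16200 days.

16200 days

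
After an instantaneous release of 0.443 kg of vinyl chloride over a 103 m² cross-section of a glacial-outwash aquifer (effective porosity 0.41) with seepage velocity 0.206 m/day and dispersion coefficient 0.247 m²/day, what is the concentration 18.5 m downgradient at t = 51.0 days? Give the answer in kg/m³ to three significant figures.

0.000235 kg/m³

For an instantaneous plane source, C(x,t) = M/(n_e·A·√(4πDt)) · exp(−(x−vt)²/(4Dt)), with n_e·A the pore (flow) area.
Plume center vt = 0.206 × 51.0 = 10.506 m, so the well at 18.5 m is 7.994 m downgradient of the peak.
√(4πDt) = 12.58 m, giving peak height M/(n_e·A·√(4πDt)) = 0.443/(0.41 × 103 × 12.58) = 0.0008339 kg/m³.
(x−vt)²/(4Dt) = (7.994)²/(4 × 0.247 × 51.0) = 1.268; exp(−1.268) = 0.2814.
C = 0.0008339 × 0.2814 = 0.000235 kg/m³.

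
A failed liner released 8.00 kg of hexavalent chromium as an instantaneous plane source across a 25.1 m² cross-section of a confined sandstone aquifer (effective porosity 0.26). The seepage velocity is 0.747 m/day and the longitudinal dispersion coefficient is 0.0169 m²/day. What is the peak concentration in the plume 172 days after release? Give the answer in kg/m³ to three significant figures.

0.203 kg/m³

The peak of an instantaneous 1D plume sits at x = vt; there the Gaussian factor is 1 and C_max = M/(n_e·A·√(4πDt)), where n_e·A is the pore area the mass is dissolved in.
√(4πDt) = √(4π × 0.0169 × 172) = 6.044 m, so C_max = 8.00/(0.26 × 25.1 × 6.044) = 0.203 kg/m³.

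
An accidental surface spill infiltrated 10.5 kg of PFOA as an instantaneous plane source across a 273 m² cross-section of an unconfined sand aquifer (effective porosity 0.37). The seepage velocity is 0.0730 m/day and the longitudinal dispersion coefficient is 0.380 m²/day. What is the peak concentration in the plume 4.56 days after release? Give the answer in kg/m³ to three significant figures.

0.0223 kg/m³

The peak of an instantaneous 1D plume sits at x = vt; there the Gaussian factor is 1 and C_max = M/(n_e·A·√(4πDt)), where n_e·A is the pore area the mass is dissolved in.
√(4πDt) = √(4π × 0.380 × 4.56) = 4.666 m, so C_max = 10.5/(0.37 × 273 × 4.666) = 0.0223 kg/m³.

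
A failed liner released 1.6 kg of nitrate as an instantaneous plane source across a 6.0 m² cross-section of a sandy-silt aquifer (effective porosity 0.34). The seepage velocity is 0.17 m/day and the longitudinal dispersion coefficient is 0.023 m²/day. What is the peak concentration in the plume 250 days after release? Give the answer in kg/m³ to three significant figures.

0.0923 kg/m³

The peak of an instantaneous 1D plume sits at x = vt; there the Gaussian factor is 1 and C_max = M/(n_e·A·√(4πDt)), where n_e·A is the pore area the mass is dissolved in.
√(4πDt) = √(4π × 0.023 × 250) = 8.500 m, so C_max = 1.6/(0.34 × 6.0 × 8.500) = 0.0923 kg/m³.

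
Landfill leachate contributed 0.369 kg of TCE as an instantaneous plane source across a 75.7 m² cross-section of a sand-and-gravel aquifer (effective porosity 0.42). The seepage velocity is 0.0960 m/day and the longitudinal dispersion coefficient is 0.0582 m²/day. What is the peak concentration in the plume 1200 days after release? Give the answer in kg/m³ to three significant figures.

The peak of an instantaneous 1D plume sits at x = vt; there the Gaussian factor is 1 and C_max = M/(n_e·A·√(4πDt)), where n_e·A is the pore area the mass is dissolved in.
√(4πDt) = √(4π × 0.0582 × 1200) = 29.62 m, so C_max = 0.369/(0.42 × 75.7 × 29.62) = 0.000392 kg/m³.

0.000392 kg/m³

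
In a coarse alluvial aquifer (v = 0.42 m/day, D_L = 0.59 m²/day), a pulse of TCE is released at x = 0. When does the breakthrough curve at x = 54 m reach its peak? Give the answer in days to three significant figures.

125 days

For the 1D instantaneous-source solution, setting ∂C/∂t = 0 at fixed x gives v²t² + 2Dt − x² = 0, so t = (√(D² + v²x²) − D)/v².
√(D² + v²x²) = √(0.59² + 0.42² × 54²) = 22.69; v² = 0.1764.
t = (22.69 − 0.59)/0.1764 = 125 days (vs. the pure-advection estimate x/v = 129 d).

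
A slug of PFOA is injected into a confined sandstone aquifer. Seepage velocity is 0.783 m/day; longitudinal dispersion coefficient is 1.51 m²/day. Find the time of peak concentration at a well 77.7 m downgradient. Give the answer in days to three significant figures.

96.8 days

For the 1D instantaneous-source solution, setting ∂C/∂t = 0 at fixed x gives v²t² + 2Dt − x² = 0, so t = (√(D² + v²x²) − D)/v².
√(D² + v²x²) = √(1.51² + 0.783² × 77.7²) = 60.86; v² = 0.613089.
t = (60.86 − 1.51)/0.613089 = 96.8 days (vs. the pure-advection estimate x/v = 99.2 d).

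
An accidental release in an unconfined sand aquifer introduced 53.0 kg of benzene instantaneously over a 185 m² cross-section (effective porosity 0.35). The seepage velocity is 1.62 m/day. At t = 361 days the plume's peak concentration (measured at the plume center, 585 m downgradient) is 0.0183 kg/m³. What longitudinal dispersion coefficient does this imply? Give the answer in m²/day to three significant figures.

0.441 m²/day

At the plume center C_max = M/(n_e·A·√(4πDt)), so D = M²/(4πt·(n_e·A·C_max)²).
n_e·A·C_max = 0.35 × 185 × 0.0183 = 1.185 kg/m.
D = 53.0²/(4π × 361 × 1.185²) = 0.441 m²/day.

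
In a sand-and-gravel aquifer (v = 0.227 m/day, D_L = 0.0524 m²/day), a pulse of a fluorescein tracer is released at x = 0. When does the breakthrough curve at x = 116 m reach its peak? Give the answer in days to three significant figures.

510 days

For the 1D instantaneous-source solution, setting ∂C/∂t = 0 at fixed x gives v²t² + 2Dt − x² = 0, so t = (√(D² + v²x²) − D)/v².
√(D² + v²x²) = √(0.0524² + 0.227² × 116²) = 26.33; v² = 0.051529.
t = (26.33 − 0.0524)/0.051529 = 510 days (vs. the pure-advection estimate x/v = 511 d).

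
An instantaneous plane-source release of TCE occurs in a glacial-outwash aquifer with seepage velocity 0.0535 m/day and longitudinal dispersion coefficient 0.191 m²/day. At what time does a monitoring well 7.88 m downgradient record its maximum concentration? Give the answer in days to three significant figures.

For the 1D instantaneous-source solution, setting ∂C/∂t = 0 at fixed x gives v²t² + 2Dt − x² = 0, so t = (√(D² + v²x²) − D)/v².
√(D² + v²x²) = √(0.191² + 0.0535² × 7.88²) = 0.4628; v² = 0.00286225.
t = (0.4628 − 0.191)/0.00286225 = 95.0 days (vs. the pure-advection estimate x/v = 147 d).

95.0 days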